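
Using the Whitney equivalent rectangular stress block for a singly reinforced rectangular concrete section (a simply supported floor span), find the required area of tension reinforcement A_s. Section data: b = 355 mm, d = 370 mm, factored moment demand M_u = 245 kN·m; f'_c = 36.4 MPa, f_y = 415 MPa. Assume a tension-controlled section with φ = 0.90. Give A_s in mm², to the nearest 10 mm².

A_s ≈ 1970 mm²

M_n = M_u/φ = 245/0.90 = 272.222 kN·m.
With M_n = 0.85 f'_c a b (d − a/2), solve the quadratic for a:
a = d − √(d² − 2M_n/(0.85 f'_c b)) = 370 − √(370² − 2 × 272.222×10⁶/(0.85 × 36.4 × 355)) = 74.48 mm.
A_s = 0.85 f'_c a b / f_y = 0.85 × 36.4 × 74.48 × 355 / 415 = 1971.2 mm².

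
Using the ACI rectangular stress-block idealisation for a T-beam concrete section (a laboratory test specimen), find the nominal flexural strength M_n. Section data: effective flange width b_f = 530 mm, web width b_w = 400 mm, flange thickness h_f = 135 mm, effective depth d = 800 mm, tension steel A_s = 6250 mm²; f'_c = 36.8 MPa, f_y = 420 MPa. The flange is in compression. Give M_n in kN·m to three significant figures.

Tension: T = A_s f_y = 6250 × 420 = 2625000 N.
Try a within the flange: a = T/(0.85 f'_c b_f) = 2625000/(0.85 × 36.8 × 530) = 158.34 mm.
a = 158.34 > h_f = 135 mm: the block extends into the web. Split into flange-overhang and web parts.
C_f = 0.85 f'_c (b_f − b_w) h_f = 0.85 × 36.8 × (530 − 400) × 135 = 548964 N.
Remaining web compression depth: a_w = (T − C_f)/(0.85 f'_c b_w) = (2625000 − 548964)/(0.85 × 36.8 × 400) = 165.92 mm.
M_n = C_f(d − h_f/2) + (T − C_f)(d − a_w/2) = 548964 × (800 − 67.5) + 2076036 × (800 − 82.96) = 402.12 + 1488.60 = 1890.72 × 10⁶ N·mm.
M_n = 1890.72 kN·m.

M_n ≈ 1890 kN·m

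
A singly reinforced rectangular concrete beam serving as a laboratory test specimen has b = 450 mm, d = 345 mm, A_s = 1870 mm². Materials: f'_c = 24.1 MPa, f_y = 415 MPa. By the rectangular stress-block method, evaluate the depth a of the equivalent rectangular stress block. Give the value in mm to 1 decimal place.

T = A_s f_y = 1870 × 415 = 776050 N = 776.05 kN.
Setting C = 0.85 f'_c a b equal to T: a = 776050/(0.85 × 24.1 × 450) = 84.2 mm.

a ≈ 84.2 mm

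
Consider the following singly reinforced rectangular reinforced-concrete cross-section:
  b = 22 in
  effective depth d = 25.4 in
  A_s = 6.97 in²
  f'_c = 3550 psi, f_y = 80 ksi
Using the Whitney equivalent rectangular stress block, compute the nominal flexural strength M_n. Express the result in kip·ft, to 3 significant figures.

M_n ≈ 985 kip·ft

T = A_s f_y = 6.97 × 80 = 557.6 kips.
a = T/(0.85 f'_c b) = 557.6/(0.85 × 3.55 × 22) = 8.399 in.
M_n = T(d − a/2) = 557.6 × (25.4 − 4.1995) = 11821.4 kip·in = 11821.4/12 = 985.12 kip·ft.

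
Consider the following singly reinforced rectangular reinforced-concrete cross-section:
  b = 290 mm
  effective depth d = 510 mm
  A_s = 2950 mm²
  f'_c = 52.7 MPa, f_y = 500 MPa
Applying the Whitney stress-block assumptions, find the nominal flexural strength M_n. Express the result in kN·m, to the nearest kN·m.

T = A_s f_y = 2950 × 500 = 1475000 N = 1475 kN.
From C = T: a = T/(0.85 f'_c b) = 1475000/(0.85 × 52.7 × 290) = 113.54 mm.
M_n = T(d − a/2) = 1475 kN × (510 − 56.77) mm = 668.51 kN·m.

M_n ≈ 669 kN·m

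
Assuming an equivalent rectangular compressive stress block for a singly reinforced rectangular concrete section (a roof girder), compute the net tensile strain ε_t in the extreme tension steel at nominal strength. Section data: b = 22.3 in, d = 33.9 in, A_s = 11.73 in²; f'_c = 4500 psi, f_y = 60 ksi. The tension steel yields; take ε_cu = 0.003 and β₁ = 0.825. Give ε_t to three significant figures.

a = A_s f_y/(0.85 f'_c b) = 8.251 in.
β₁ = 0.825, so c = a/β₁ = 8.251/0.825 = 10.001 in.
From the linear strain diagram with ε_cu = 0.003: ε_t = 0.003 (d − c)/c = 0.003 × (33.9 − 10.001)/10.001 = 0.00717.
Since ε_t ≥ 0.005, the section is tension-controlled.

ε_t ≈ 0.00717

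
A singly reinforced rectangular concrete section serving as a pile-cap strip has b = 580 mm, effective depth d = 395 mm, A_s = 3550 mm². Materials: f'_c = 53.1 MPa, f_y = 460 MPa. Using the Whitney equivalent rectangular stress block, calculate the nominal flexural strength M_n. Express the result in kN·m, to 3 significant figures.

M_n ≈ 594 kN·m

T = A_s f_y = 3550 × 460 = 1633000 N = 1633 kN.
From C = T: a = T/(0.85 f'_c b) = 1633000/(0.85 × 53.1 × 580) = 62.38 mm.
M_n = T(d − a/2) = 1633 kN × (395 − 31.19) mm = 594.10 kN·m.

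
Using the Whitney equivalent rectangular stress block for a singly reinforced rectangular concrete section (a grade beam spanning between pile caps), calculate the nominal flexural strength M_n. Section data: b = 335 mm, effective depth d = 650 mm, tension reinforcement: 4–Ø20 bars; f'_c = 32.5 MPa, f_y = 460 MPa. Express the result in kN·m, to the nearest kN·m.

A_s = 4 × 314 = 1256 mm².
T = A_s f_y = 1256 × 460 = 577760 N = 577.76 kN.
From C = T: a = T/(0.85 f'_c b) = 577760/(0.85 × 32.5 × 335) = 62.43 mm.
M_n = T(d − a/2) = 577.76 kN × (650 − 31.215) mm = 357.51 kN·m.

M_n ≈ 358 kN·m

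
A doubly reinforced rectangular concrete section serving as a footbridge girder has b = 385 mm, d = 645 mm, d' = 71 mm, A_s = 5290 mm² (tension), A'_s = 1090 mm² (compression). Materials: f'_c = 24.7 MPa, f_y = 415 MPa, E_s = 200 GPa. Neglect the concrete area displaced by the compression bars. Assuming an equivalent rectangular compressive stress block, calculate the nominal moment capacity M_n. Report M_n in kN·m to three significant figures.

M_n ≈ 1200 kN·m

Assume both tension and compression steel yield.
Net tension couple steel: A_s − A'_s = 4200 mm².
a = (A_s − A'_s) f_y / (0.85 f'_c b) = 1743000/(0.85 × 24.7 × 385) = 215.64 mm.
c = a/β₁ = 215.64/0.85 = 253.69 mm; ε'_s = 0.003(c − d')/c = 0.0022 ≥ f_y/E_s = 0.0021, so compression steel does yield.
M_n = (A_s − A'_s) f_y (d − a/2) + A'_s f_y (d − d') = [1743000 × (645 − 107.82) + 452350 × (645 − 71)] × 10⁻⁶ = 936.30 + 259.65 = 1195.95 kN·m.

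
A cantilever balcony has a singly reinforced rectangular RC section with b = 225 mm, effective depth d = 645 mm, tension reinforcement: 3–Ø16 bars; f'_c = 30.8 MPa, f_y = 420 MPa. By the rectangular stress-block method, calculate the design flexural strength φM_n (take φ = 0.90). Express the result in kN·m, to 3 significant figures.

φM_n ≈ 142 kN·m

A_s = 3 × 201 = 603 mm².
T = A_s f_y = 603 × 420 = 253260 N = 253.26 kN.
From C = T: a = T/(0.85 f'_c b) = 253260/(0.85 × 30.8 × 225) = 42.99 mm.
M_n = T(d − a/2) = 253.26 kN × (645 − 21.495) mm = 157.91 kN·m.
φM_n = 0.90 × 157.91 = 142.12 kN·m.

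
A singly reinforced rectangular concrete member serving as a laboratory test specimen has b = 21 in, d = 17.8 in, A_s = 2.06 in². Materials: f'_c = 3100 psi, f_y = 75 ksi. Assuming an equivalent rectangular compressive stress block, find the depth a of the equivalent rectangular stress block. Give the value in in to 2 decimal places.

a ≈ 2.79 in

T = A_s f_y = 2.06 × 75 = 154.5 kips.
a = T/(0.85 f'_c b) = 154.5/(0.85 × 3.1 × 21) = 2.79 in.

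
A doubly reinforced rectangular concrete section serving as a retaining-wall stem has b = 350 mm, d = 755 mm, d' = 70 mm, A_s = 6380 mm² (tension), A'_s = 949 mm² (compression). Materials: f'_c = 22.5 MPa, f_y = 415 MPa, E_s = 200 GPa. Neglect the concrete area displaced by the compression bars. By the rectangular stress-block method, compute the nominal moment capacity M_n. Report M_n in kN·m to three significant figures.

Assume both tension and compression steel yield.
Net tension couple steel: A_s − A'_s = 5431 mm².
a = (A_s − A'_s) f_y / (0.85 f'_c b) = 2253865/(0.85 × 22.5 × 350) = 336.71 mm.
c = a/β₁ = 336.71/0.85 = 396.13 mm; ε'_s = 0.003(c − d')/c = 0.0025 ≥ f_y/E_s = 0.0021, so compression steel does yield.
M_n = (A_s − A'_s) f_y (d − a/2) + A'_s f_y (d − d') = [2253865 × (755 − 168.355) + 393835 × (755 − 70)] × 10⁻⁶ = 1322.22 + 269.78 = 1592.00 kN·m.

M_n ≈ 1590 kN·m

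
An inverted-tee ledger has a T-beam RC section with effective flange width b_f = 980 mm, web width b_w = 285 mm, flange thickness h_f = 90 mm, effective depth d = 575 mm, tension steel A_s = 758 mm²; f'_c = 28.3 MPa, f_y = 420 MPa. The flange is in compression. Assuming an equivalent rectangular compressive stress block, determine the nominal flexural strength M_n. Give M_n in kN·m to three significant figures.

Tension: T = A_s f_y = 758 × 420 = 318360 N.
Try a within the flange: a = T/(0.85 f'_c b_f) = 318360/(0.85 × 28.3 × 980) = 13.50 mm.
Since a = 13.50 ≤ h_f = 90 mm, the stress block lies entirely in the flange; analyse as a rectangular beam of width b_f.
M_n = T(d − a/2) = 318360 × (575 − 6.75) = 180.91 × 10⁶ N·mm.
M_n = 180.91 kN·m.

M_n ≈ 181 kN·m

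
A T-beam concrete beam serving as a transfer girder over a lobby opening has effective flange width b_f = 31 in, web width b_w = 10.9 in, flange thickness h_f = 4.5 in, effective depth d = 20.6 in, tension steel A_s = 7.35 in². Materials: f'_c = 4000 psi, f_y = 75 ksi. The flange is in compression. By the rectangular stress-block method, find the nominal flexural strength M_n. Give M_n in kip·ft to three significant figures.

M_n ≈ 822 kip·ft

Tension: T = A_s f_y = 7.35 × 75 = 551.25 kips.
Try a within the flange: a = T/(0.85 f'_c b_f) = 551.25/(0.85 × 4 × 31) = 5.230 in.
a = 5.230 > h_f = 4.5 in: the block extends into the web. Split into flange-overhang and web parts.
C_f = 0.85 f'_c (b_f − b_w) h_f = 0.85 × 4 × (31 − 10.9) × 4.5 = 307.5 kips.
Remaining web compression depth: a_w = (T − C_f)/(0.85 f'_c b_w) = (551.25 − 307.5)/(0.85 × 4 × 10.9) = 6.577 in.
M_n = C_f(d − h_f/2) + (T − C_f)(d − a_w/2) = 307.5 × (20.6 − 2.25) + 243.75 × (20.6 − 3.2885) = 5642.6 + 4219.7 = 9862.3 kip·in.
M_n = 9862.3/12 = 821.86 kip·ft.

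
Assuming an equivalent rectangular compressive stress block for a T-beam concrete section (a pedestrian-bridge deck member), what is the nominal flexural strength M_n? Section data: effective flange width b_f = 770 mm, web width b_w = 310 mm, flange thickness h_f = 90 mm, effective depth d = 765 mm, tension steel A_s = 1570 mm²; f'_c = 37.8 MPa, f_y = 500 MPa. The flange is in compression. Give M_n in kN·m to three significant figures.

M_n ≈ 588 kN·m

Tension: T = A_s f_y = 1570 × 500 = 785000 N.
Try a within the flange: a = T/(0.85 f'_c b_f) = 785000/(0.85 × 37.8 × 770) = 31.73 mm.
Since a = 31.73 ≤ h_f = 90 mm, the stress block lies entirely in the flange; analyse as a rectangular beam of width b_f.
M_n = T(d − a/2) = 785000 × (765 − 15.865) = 588.07 × 10⁶ N·mm.
M_n = 588.07 kN·m.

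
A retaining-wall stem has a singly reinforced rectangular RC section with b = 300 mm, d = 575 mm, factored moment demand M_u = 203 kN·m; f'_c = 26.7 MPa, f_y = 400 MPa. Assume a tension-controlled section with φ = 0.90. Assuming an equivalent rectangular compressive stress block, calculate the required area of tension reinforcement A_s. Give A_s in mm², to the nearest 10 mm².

M_n = M_u/φ = 203/0.90 = 225.556 kN·m.
With M_n = 0.85 f'_c a b (d − a/2), solve the quadratic for a:
a = d − √(d² − 2M_n/(0.85 f'_c b)) = 575 − √(575² − 2 × 225.556×10⁶/(0.85 × 26.7 × 300)) = 60.83 mm.
A_s = 0.85 f'_c a b / f_y = 0.85 × 26.7 × 60.83 × 300 / 400 = 1035.4 mm².

A_s ≈ 1040 mm²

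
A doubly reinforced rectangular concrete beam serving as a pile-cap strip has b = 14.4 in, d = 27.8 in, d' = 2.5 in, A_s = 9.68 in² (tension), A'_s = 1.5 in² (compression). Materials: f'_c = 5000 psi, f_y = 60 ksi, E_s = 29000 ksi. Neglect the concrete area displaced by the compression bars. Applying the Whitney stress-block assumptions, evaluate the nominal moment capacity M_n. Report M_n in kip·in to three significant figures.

Assume both steels yield.
a = (A_s − A'_s) f_y/(0.85 f'_c b) = (9.68 − 1.5) × 60/(0.85 × 5 × 14.4) = 8.020 in.
c = a/β₁ = 8.020/0.8 = 10.025 in; ε'_s = 0.003(c − d')/c = 0.0023 ≥ ε_y = 0.0021, so the compression steel yields.
M_n = (A_s − A'_s) f_y (d − a/2) + A'_s f_y (d − d') = 490.8 × (27.8 − 4.01) + 90 × (27.8 − 2.5) = 11676.1 + 2277.0 = 13953.1 kip·in.

M_n ≈ 14000 kip·in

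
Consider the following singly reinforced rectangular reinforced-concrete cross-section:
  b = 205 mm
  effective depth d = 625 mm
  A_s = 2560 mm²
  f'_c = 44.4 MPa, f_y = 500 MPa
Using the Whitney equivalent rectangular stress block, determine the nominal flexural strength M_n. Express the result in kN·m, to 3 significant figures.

T = A_s f_y = 2560 × 500 = 1280000 N = 1280 kN.
From C = T: a = T/(0.85 f'_c b) = 1280000/(0.85 × 44.4 × 205) = 165.45 mm.
M_n = T(d − a/2) = 1280 kN × (625 − 82.725) mm = 694.11 kN·m.

M_n ≈ 694 kN·m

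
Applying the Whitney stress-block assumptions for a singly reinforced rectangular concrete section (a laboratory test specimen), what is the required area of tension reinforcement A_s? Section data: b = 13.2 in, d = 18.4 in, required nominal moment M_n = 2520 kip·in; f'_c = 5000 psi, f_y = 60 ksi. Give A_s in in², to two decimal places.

From M_n = 0.85 f'_c a b (d − a/2):
a = d − √(d² − 2M_n/(0.85 f'_c b)) = 18.4 − √(18.4² − 2 × 2520/(0.85 × 5 × 13.2)) = 2.629 in.
A_s = 0.85 f'_c a b / f_y = 0.85 × 5 × 2.629 × 13.2 / 60 = 2.458 in².

A_s ≈ 2.46 in²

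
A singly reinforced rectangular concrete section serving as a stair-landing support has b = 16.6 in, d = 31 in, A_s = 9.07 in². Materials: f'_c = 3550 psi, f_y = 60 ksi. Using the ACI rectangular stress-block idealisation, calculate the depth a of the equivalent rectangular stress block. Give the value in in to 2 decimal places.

T = A_s f_y = 9.07 × 60 = 544.2 kips.
a = T/(0.85 f'_c b) = 544.2/(0.85 × 3.55 × 16.6) = 10.86 in.

a ≈ 10.86 in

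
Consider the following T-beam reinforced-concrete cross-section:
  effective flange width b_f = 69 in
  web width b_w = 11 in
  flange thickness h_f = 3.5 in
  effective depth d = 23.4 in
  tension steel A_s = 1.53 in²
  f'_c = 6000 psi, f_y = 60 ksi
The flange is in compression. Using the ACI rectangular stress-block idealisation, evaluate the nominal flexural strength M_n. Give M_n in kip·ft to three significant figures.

Tension: T = A_s f_y = 1.53 × 60 = 91.8 kips.
Try a within the flange: a = T/(0.85 f'_c b_f) = 91.8/(0.85 × 6 × 69) = 0.261 in.
Since a = 0.261 ≤ h_f = 3.5 in, the stress block lies entirely in the flange; analyse as a rectangular beam of width b_f.
M_n = T(d − a/2) = 91.8 × (23.4 − 0.1305) = 2136.1 kip·in.
M_n = 2136.1/12 = 178.01 kip·ft.

M_n ≈ 178 kip·ft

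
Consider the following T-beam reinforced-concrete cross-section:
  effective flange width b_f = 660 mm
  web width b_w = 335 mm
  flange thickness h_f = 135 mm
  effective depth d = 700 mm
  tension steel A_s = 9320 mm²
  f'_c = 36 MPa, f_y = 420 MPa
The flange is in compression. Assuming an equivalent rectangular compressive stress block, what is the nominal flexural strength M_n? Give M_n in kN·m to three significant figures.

M_n ≈ 2330 kN·m

Tension: T = A_s f_y = 9320 × 420 = 3914400 N.
Try a within the flange: a = T/(0.85 f'_c b_f) = 3914400/(0.85 × 36 × 660) = 193.82 mm.
a = 193.82 > h_f = 135 mm: the block extends into the web. Split into flange-overhang and web parts.
C_f = 0.85 f'_c (b_f − b_w) h_f = 0.85 × 36 × (660 − 335) × 135 = 1342575 N.
Remaining web compression depth: a_w = (T − C_f)/(0.85 f'_c b_w) = (3914400 − 1342575)/(0.85 × 36 × 335) = 250.89 mm.
M_n = C_f(d − h_f/2) + (T − C_f)(d − a_w/2) = 1342575 × (700 − 67.5) + 2571825 × (700 − 125.445) = 849.18 + 1477.65 = 2326.83 × 10⁶ N·mm.
M_n = 2326.83 kN·m.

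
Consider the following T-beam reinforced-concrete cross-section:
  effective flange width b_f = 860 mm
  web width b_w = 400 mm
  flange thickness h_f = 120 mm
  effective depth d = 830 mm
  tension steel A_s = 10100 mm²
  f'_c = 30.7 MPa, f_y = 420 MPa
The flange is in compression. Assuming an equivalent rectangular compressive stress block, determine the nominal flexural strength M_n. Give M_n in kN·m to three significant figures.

Tension: T = A_s f_y = 10100 × 420 = 4242000 N.
Try a within the flange: a = T/(0.85 f'_c b_f) = 4242000/(0.85 × 30.7 × 860) = 189.02 mm.
a = 189.02 > h_f = 120 mm: the block extends into the web. Split into flange-overhang and web parts.
C_f = 0.85 f'_c (b_f − b_w) h_f = 0.85 × 30.7 × (860 − 400) × 120 = 1440444 N.
Remaining web compression depth: a_w = (T − C_f)/(0.85 f'_c b_w) = (4242000 − 1440444)/(0.85 × 30.7 × 400) = 268.40 mm.
M_n = C_f(d − h_f/2) + (T − C_f)(d − a_w/2) = 1440444 × (830 − 60) + 2801556 × (830 − 134.2) = 1109.14 + 1949.32 = 3058.46 × 10⁶ N·mm.
M_n = 3058.46 kN·m.

M_n ≈ 3060 kN·m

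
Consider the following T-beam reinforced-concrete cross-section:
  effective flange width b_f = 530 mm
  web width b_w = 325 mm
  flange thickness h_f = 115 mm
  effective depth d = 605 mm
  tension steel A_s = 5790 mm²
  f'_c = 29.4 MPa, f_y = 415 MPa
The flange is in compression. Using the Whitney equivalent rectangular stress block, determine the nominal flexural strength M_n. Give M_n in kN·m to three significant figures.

M_n ≈ 1220 kN·m

Tension: T = A_s f_y = 5790 × 415 = 2402850 N.
Try a within the flange: a = T/(0.85 f'_c b_f) = 2402850/(0.85 × 29.4 × 530) = 181.42 mm.
a = 181.42 > h_f = 115 mm: the block extends into the web. Split into flange-overhang and web parts.
C_f = 0.85 f'_c (b_f − b_w) h_f = 0.85 × 29.4 × (530 − 325) × 115 = 589139 N.
Remaining web compression depth: a_w = (T − C_f)/(0.85 f'_c b_w) = (2402850 − 589139)/(0.85 × 29.4 × 325) = 223.32 mm.
M_n = C_f(d − h_f/2) + (T − C_f)(d − a_w/2) = 589139 × (605 − 57.5) + 1813711 × (605 − 111.66) = 322.55 + 894.78 = 1217.33 × 10⁶ N·mm.
M_n = 1217.33 kN·m.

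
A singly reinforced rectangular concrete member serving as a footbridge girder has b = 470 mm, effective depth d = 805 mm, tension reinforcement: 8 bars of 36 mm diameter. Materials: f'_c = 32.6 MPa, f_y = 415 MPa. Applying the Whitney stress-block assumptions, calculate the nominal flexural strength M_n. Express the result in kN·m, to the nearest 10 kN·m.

M_n ≈ 2280 kN·m

A_s = 8 × 1018 = 8144 mm².
T = A_s f_y = 8144 × 415 = 3379760 N = 3379.76 kN.
From C = T: a = T/(0.85 f'_c b) = 3379760/(0.85 × 32.6 × 470) = 259.51 mm.
M_n = T(d − a/2) = 3379.76 kN × (805 − 129.755) mm = 2282.17 kN·m.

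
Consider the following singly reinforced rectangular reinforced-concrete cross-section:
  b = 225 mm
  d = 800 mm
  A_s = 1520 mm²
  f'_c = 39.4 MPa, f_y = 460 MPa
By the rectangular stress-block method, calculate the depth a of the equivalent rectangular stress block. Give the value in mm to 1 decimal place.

T = A_s f_y = 1520 × 460 = 699200 N = 699.2 kN.
Setting C = 0.85 f'_c a b equal to T: a = 699200/(0.85 × 39.4 × 225) = 92.8 mm.

a ≈ 92.8 mm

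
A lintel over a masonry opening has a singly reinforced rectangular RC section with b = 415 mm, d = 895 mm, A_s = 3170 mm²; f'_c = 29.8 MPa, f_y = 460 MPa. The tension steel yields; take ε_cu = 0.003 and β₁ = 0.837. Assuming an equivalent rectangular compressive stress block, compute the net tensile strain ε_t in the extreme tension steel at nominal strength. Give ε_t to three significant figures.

ε_t ≈ 0.0132

a = A_s f_y/(0.85 f'_c b) = 138.72 mm.
β₁ = 0.837, so c = a/β₁ = 138.72/0.837 = 165.73 mm.
From the linear strain diagram with ε_cu = 0.003: ε_t = 0.003 (d − c)/c = 0.003 × (895 − 165.73)/165.73 = 0.0132.
Since ε_t ≥ 0.005, the section is tension-controlled.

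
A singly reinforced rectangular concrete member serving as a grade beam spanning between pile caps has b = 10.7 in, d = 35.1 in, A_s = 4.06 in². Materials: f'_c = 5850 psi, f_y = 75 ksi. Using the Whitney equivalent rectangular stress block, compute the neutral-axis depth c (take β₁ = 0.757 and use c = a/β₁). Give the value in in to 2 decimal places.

c ≈ 7.56 in

T = A_s f_y = 4.06 × 75 = 304.5 kips.
a = T/(0.85 f'_c b) = 304.5/(0.85 × 5.85 × 10.7) = 5.7231 in.
With β₁ = 0.757, c = a/β₁ = 5.7231/0.757 = 7.56 in.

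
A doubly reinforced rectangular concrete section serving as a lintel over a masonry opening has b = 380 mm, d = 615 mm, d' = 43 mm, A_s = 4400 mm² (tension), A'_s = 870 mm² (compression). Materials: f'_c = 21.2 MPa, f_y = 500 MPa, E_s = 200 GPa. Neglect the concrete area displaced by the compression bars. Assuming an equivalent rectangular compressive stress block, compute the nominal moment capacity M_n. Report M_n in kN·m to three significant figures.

Assume both tension and compression steel yield.
Net tension couple steel: A_s − A'_s = 3530 mm².
a = (A_s − A'_s) f_y / (0.85 f'_c b) = 1765000/(0.85 × 21.2 × 380) = 257.75 mm.
c = a/β₁ = 257.75/0.85 = 303.24 mm; ε'_s = 0.003(c − d')/c = 0.0026 ≥ f_y/E_s = 0.0025, so compression steel does yield.
M_n = (A_s − A'_s) f_y (d − a/2) + A'_s f_y (d − d') = [1765000 × (615 − 128.875) + 435000 × (615 − 43)] × 10⁻⁶ = 858.01 + 248.82 = 1106.83 kN·m.

M_n ≈ 1110 kN·m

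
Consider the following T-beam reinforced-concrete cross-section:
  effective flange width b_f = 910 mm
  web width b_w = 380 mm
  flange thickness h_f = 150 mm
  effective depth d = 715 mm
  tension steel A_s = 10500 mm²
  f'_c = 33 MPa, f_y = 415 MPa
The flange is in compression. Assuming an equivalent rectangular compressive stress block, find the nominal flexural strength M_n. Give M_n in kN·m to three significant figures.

Tension: T = A_s f_y = 10500 × 415 = 4357500 N.
Try a within the flange: a = T/(0.85 f'_c b_f) = 4357500/(0.85 × 33 × 910) = 170.71 mm.
a = 170.71 > h_f = 150 mm: the block extends into the web. Split into flange-overhang and web parts.
C_f = 0.85 f'_c (b_f − b_w) h_f = 0.85 × 33 × (910 − 380) × 150 = 2229975 N.
Remaining web compression depth: a_w = (T − C_f)/(0.85 f'_c b_w) = (4357500 − 2229975)/(0.85 × 33 × 380) = 199.60 mm.
M_n = C_f(d − h_f/2) + (T − C_f)(d − a_w/2) = 2229975 × (715 − 75) + 2127525 × (715 − 99.8) = 1427.18 + 1308.85 = 2736.03 × 10⁶ N·mm.
M_n = 2736.03 kN·m.

M_n ≈ 2740 kN·m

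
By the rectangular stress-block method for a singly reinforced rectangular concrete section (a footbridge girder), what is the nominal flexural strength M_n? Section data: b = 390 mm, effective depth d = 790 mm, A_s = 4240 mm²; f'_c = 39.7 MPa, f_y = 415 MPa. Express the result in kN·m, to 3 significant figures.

M_n ≈ 1270 kN·m

T = A_s f_y = 4240 × 415 = 1759600 N = 1759.6 kN.
From C = T: a = T/(0.85 f'_c b) = 1759600/(0.85 × 39.7 × 390) = 133.70 mm.
M_n = T(d − a/2) = 1759.6 kN × (790 − 66.85) mm = 1272.45 kN·m.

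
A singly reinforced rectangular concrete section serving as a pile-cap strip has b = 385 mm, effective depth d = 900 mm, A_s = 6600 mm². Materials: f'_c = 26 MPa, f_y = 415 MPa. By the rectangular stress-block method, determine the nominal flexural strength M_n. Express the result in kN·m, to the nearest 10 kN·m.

T = A_s f_y = 6600 × 415 = 2739000 N = 2739 kN.
From C = T: a = T/(0.85 f'_c b) = 2739000/(0.85 × 26 × 385) = 321.91 mm.
M_n = T(d − a/2) = 2739 kN × (900 − 160.955) mm = 2024.24 kN·m.

M_n ≈ 2020 kN·m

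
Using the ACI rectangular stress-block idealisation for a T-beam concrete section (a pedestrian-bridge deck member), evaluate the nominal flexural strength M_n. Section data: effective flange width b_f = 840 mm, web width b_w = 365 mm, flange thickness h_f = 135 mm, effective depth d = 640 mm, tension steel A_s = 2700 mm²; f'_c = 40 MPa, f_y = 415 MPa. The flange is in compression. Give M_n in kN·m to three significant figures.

M_n ≈ 695 kN·m

Tension: T = A_s f_y = 2700 × 415 = 1120500 N.
Try a within the flange: a = T/(0.85 f'_c b_f) = 1120500/(0.85 × 40 × 840) = 39.23 mm.
Since a = 39.23 ≤ h_f = 135 mm, the stress block lies entirely in the flange; analyse as a rectangular beam of width b_f.
M_n = T(d − a/2) = 1120500 × (640 − 19.615) = 695.14 × 10⁶ N·mm.
M_n = 695.14 kN·m.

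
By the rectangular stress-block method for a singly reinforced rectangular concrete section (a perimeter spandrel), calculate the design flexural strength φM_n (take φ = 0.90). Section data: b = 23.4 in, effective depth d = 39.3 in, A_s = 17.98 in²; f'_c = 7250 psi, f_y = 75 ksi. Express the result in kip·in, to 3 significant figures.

T = A_s f_y = 17.98 × 75 = 1348.5 kips.
a = T/(0.85 f'_c b) = 1348.5/(0.85 × 7.25 × 23.4) = 9.351 in.
M_n = T(d − a/2) = 1348.5 × (39.3 − 4.6755) = 46691.1 kip·in.
φM_n = 0.90 × 46691.1 = 42022.0 kip·in.

φM_n ≈ 42000 kip·in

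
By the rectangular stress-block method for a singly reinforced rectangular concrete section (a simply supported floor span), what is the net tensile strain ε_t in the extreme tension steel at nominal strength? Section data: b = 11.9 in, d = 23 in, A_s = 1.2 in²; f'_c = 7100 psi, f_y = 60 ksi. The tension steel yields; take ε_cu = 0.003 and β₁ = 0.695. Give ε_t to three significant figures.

ε_t ≈ 0.0448

a = A_s f_y/(0.85 f'_c b) = 1.003 in.
β₁ = 0.695, so c = a/β₁ = 1.003/0.695 = 1.443 in.
From the linear strain diagram with ε_cu = 0.003: ε_t = 0.003 (d − c)/c = 0.003 × (23 − 1.443)/1.443 = 0.0448.
Since ε_t ≥ 0.005, the section is tension-controlled.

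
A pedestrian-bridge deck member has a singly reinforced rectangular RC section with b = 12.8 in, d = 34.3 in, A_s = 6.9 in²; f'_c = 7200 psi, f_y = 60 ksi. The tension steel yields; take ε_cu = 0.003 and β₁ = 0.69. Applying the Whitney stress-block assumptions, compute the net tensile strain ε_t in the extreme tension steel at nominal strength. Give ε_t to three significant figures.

ε_t ≈ 0.0104

a = A_s f_y/(0.85 f'_c b) = 5.285 in.
β₁ = 0.69, so c = a/β₁ = 5.285/0.69 = 7.659 in.
From the linear strain diagram with ε_cu = 0.003: ε_t = 0.003 (d − c)/c = 0.003 × (34.3 − 7.659)/7.659 = 0.0104.
Since ε_t ≥ 0.005, the section is tension-controlled.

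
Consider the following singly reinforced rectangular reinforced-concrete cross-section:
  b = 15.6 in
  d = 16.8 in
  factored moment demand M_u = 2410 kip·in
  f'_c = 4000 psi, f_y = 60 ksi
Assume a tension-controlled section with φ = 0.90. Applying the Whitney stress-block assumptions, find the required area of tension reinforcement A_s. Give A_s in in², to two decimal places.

M_n = M_u/φ = 2410/0.90 = 2677.78 kip·in.
From M_n = 0.85 f'_c a b (d − a/2):
a = d − √(d² − 2M_n/(0.85 f'_c b)) = 16.8 − √(16.8² − 2 × 2677.78/(0.85 × 4 × 15.6)) = 3.336 in.
A_s = 0.85 f'_c a b / f_y = 0.85 × 4 × 3.336 × 15.6 / 60 = 2.949 in².

A_s ≈ 2.95 in²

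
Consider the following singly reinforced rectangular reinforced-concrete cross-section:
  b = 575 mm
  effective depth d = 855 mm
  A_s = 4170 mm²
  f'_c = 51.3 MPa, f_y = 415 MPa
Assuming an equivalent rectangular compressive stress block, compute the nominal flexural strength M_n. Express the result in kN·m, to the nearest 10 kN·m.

M_n ≈ 1420 kN·m

T = A_s f_y = 4170 × 415 = 1730550 N = 1730.55 kN.
From C = T: a = T/(0.85 f'_c b) = 1730550/(0.85 × 51.3 × 575) = 69.02 mm.
M_n = T(d − a/2) = 1730.55 kN × (855 − 34.51) mm = 1419.90 kN·m.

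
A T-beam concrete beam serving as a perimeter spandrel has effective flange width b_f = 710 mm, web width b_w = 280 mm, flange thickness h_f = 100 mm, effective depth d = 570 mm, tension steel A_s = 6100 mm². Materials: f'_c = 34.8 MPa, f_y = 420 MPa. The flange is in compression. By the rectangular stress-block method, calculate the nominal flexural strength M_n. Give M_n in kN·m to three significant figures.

M_n ≈ 1300 kN·m

Tension: T = A_s f_y = 6100 × 420 = 2562000 N.
Try a within the flange: a = T/(0.85 f'_c b_f) = 2562000/(0.85 × 34.8 × 710) = 121.99 mm.
a = 121.99 > h_f = 100 mm: the block extends into the web. Split into flange-overhang and web parts.
C_f = 0.85 f'_c (b_f − b_w) h_f = 0.85 × 34.8 × (710 − 280) × 100 = 1271940 N.
Remaining web compression depth: a_w = (T − C_f)/(0.85 f'_c b_w) = (2562000 − 1271940)/(0.85 × 34.8 × 280) = 155.76 mm.
M_n = C_f(d − h_f/2) + (T − C_f)(d − a_w/2) = 1271940 × (570 − 50) + 1290060 × (570 − 77.88) = 661.41 + 634.86 = 1296.27 × 10⁶ N·mm.
M_n = 1296.27 kN·m.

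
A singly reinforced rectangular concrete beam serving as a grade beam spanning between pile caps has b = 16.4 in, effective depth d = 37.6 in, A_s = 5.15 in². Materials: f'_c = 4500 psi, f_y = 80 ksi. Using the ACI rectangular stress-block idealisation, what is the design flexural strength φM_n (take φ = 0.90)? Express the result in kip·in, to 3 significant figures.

φM_n ≈ 12700 kip·in

T = A_s f_y = 5.15 × 80 = 412 kips.
a = T/(0.85 f'_c b) = 412/(0.85 × 4.5 × 16.4) = 6.568 in.
M_n = T(d − a/2) = 412 × (37.6 − 3.284) = 14138.2 kip·in.
φM_n = 0.90 × 14138.2 = 12724.4 kip·in.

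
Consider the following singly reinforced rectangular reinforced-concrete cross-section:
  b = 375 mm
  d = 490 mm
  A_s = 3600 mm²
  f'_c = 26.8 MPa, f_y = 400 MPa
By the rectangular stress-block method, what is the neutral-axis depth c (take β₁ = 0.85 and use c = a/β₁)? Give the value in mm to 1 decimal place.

c ≈ 198.3 mm

T = A_s f_y = 3600 × 400 = 1440000 N = 1440 kN.
Setting C = 0.85 f'_c a b equal to T: a = 1440000/(0.85 × 26.8 × 375) = 168.569 mm.
With β₁ = 0.85, c = a/β₁ = 168.569/0.85 = 198.3 mm.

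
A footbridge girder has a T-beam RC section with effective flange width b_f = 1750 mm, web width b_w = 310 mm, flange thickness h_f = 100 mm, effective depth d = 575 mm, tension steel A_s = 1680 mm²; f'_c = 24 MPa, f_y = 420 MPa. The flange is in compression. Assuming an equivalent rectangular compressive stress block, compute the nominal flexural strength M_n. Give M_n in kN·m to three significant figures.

Tension: T = A_s f_y = 1680 × 420 = 705600 N.
Try a within the flange: a = T/(0.85 f'_c b_f) = 705600/(0.85 × 24 × 1750) = 19.76 mm.
Since a = 19.76 ≤ h_f = 100 mm, the stress block lies entirely in the flange; analyse as a rectangular beam of width b_f.
M_n = T(d − a/2) = 705600 × (575 − 9.88) = 398.75 × 10⁶ N·mm.
M_n = 398.75 kN·m.

M_n ≈ 399 kN·m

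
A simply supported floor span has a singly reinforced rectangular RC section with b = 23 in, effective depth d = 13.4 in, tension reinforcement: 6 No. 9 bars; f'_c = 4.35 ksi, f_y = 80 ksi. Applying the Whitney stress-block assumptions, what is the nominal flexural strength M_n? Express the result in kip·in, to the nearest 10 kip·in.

M_n ≈ 5080 kip·in

A_s = 6 × 1 = 6 in².
T = A_s f_y = 6 × 80 = 480 kips.
a = T/(0.85 f'_c b) = 480/(0.85 × 4.35 × 23) = 5.644 in.
M_n = T(d − a/2) = 480 × (13.4 − 2.822) = 5077.4 kip·in.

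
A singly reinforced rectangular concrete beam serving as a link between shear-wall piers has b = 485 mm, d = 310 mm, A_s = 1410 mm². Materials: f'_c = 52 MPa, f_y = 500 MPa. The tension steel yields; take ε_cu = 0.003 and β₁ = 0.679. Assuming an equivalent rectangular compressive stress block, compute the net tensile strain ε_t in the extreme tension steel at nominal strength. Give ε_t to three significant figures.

ε_t ≈ 0.0162

a = A_s f_y/(0.85 f'_c b) = 32.89 mm.
β₁ = 0.679, so c = a/β₁ = 32.89/0.679 = 48.44 mm.
From the linear strain diagram with ε_cu = 0.003: ε_t = 0.003 (d − c)/c = 0.003 × (310 − 48.44)/48.44 = 0.0162.
Since ε_t ≥ 0.005, the section is tension-controlled.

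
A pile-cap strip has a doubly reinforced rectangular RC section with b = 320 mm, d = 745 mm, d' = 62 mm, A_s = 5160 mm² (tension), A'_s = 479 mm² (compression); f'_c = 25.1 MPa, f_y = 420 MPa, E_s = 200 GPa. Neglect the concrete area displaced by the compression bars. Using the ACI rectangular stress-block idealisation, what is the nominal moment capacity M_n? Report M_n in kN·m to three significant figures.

Assume both tension and compression steel yield.
Net tension couple steel: A_s − A'_s = 4681 mm².
a = (A_s − A'_s) f_y / (0.85 f'_c b) = 1966020/(0.85 × 25.1 × 320) = 287.97 mm.
c = a/β₁ = 287.97/0.85 = 338.79 mm; ε'_s = 0.003(c − d')/c = 0.0025 ≥ f_y/E_s = 0.0021, so compression steel does yield.
M_n = (A_s − A'_s) f_y (d − a/2) + A'_s f_y (d − d') = [1966020 × (745 − 143.985) + 201180 × (745 − 62)] × 10⁻⁶ = 1181.61 + 137.41 = 1319.02 kN·m.

M_n ≈ 1320 kN·m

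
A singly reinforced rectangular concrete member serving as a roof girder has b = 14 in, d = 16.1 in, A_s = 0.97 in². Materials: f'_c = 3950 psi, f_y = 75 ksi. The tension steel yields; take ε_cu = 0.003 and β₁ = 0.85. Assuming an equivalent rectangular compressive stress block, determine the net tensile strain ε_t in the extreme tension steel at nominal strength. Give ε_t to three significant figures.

ε_t ≈ 0.0235

a = A_s f_y/(0.85 f'_c b) = 1.548 in.
β₁ = 0.85, so c = a/β₁ = 1.548/0.85 = 1.821 in.
From the linear strain diagram with ε_cu = 0.003: ε_t = 0.003 (d − c)/c = 0.003 × (16.1 − 1.821)/1.821 = 0.0235.
Since ε_t ≥ 0.005, the section is tension-controlled.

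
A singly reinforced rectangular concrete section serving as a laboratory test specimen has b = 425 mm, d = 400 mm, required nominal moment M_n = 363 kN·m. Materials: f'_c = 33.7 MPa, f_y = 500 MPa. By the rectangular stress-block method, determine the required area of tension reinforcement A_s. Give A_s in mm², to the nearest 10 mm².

With M_n = 0.85 f'_c a b (d − a/2), solve the quadratic for a:
a = d − √(d² − 2M_n/(0.85 f'_c b)) = 400 − √(400² − 2 × 363×10⁶/(0.85 × 33.7 × 425)) = 83.20 mm.
A_s = 0.85 f'_c a b / f_y = 0.85 × 33.7 × 83.20 × 425 / 500 = 2025.8 mm².

A_s ≈ 2030 mm²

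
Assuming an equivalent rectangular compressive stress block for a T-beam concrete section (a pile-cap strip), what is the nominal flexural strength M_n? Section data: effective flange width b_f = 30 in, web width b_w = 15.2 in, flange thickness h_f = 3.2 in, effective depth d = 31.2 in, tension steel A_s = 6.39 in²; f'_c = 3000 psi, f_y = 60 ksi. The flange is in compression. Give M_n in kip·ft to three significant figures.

Tension: T = A_s f_y = 6.39 × 60 = 383.4 kips.
Try a within the flange: a = T/(0.85 f'_c b_f) = 383.4/(0.85 × 3 × 30) = 5.012 in.
a = 5.012 > h_f = 3.2 in: the block extends into the web. Split into flange-overhang and web parts.
C_f = 0.85 f'_c (b_f − b_w) h_f = 0.85 × 3 × (30 − 15.2) × 3.2 = 120.8 kips.
Remaining web compression depth: a_w = (T − C_f)/(0.85 f'_c b_w) = (383.4 − 120.8)/(0.85 × 3 × 15.2) = 6.775 in.
M_n = C_f(d − h_f/2) + (T − C_f)(d − a_w/2) = 120.8 × (31.2 − 1.6) + 262.6 × (31.2 − 3.3875) = 3575.7 + 7303.6 = 10879.3 kip·in.
M_n = 10879.3/12 = 906.61 kip·ft.

M_n ≈ 907 kip·ft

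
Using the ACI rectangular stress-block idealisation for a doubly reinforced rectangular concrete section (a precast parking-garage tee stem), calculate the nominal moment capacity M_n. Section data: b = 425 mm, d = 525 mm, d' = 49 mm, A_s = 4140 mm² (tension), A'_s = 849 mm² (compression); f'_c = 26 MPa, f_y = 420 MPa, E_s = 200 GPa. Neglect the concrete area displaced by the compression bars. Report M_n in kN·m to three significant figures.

Assume both tension and compression steel yield.
Net tension couple steel: A_s − A'_s = 3291 mm².
a = (A_s − A'_s) f_y / (0.85 f'_c b) = 1382220/(0.85 × 26 × 425) = 147.16 mm.
c = a/β₁ = 147.16/0.85 = 173.13 mm; ε'_s = 0.003(c − d')/c = 0.0022 ≥ f_y/E_s = 0.0021, so compression steel does yield.
M_n = (A_s − A'_s) f_y (d − a/2) + A'_s f_y (d − d') = [1382220 × (525 − 73.58) + 356580 × (525 − 49)] × 10⁻⁶ = 623.96 + 169.73 = 793.69 kN·m.

M_n ≈ 794 kN·m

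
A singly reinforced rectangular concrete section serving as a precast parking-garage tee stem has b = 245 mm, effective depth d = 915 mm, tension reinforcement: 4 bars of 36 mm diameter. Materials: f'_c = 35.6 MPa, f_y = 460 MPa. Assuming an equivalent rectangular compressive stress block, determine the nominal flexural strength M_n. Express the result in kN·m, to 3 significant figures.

M_n ≈ 1480 kN·m

A_s = 4 × 1018 = 4072 mm².
T = A_s f_y = 4072 × 460 = 1873120 N = 1873.12 kN.
From C = T: a = T/(0.85 f'_c b) = 1873120/(0.85 × 35.6 × 245) = 252.66 mm.
M_n = T(d − a/2) = 1873.12 kN × (915 − 126.33) mm = 1477.27 kN·m.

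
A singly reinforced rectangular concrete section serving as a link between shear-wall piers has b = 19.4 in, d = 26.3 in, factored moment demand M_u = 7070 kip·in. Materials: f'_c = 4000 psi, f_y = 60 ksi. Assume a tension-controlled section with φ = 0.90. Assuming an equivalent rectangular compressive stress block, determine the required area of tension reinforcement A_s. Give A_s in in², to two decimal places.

A_s ≈ 5.50 in²

M_n = M_u/φ = 7070/0.90 = 7855.56 kip·in.
From M_n = 0.85 f'_c a b (d − a/2):
a = d − √(d² − 2M_n/(0.85 f'_c b)) = 26.3 − √(26.3² − 2 × 7855.56/(0.85 × 4 × 19.4)) = 5.004 in.
A_s = 0.85 f'_c a b / f_y = 0.85 × 4 × 5.004 × 19.4 / 60 = 5.501 in².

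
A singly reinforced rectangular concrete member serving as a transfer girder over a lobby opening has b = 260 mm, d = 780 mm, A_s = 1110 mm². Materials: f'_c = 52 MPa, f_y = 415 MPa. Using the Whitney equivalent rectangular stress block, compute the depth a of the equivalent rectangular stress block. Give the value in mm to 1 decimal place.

a ≈ 40.1 mm

T = A_s f_y = 1110 × 415 = 460650 N = 460.65 kN.
Setting C = 0.85 f'_c a b equal to T: a = 460650/(0.85 × 52 × 260) = 40.1 mm.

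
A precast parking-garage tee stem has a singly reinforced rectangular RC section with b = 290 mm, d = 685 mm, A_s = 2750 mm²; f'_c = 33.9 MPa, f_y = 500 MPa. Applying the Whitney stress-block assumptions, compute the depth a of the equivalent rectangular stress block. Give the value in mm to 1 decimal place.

a ≈ 164.5 mm

T = A_s f_y = 2750 × 500 = 1375000 N = 1375 kN.
Setting C = 0.85 f'_c a b equal to T: a = 1375000/(0.85 × 33.9 × 290) = 164.5 mm.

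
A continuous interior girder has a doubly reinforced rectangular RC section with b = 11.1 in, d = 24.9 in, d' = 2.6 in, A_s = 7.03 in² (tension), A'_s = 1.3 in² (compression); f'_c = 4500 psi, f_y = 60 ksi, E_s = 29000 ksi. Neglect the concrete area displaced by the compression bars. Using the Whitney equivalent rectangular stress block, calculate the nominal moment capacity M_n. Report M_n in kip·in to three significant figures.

Assume both steels yield.
a = (A_s − A'_s) f_y/(0.85 f'_c b) = (7.03 − 1.3) × 60/(0.85 × 4.5 × 11.1) = 8.098 in.
c = a/β₁ = 8.098/0.825 = 9.816 in; ε'_s = 0.003(c − d')/c = 0.0022 ≥ ε_y = 0.0021, so the compression steel yields.
M_n = (A_s − A'_s) f_y (d − a/2) + A'_s f_y (d − d') = 343.8 × (24.9 − 4.049) + 78 × (24.9 − 2.6) = 7168.6 + 1739.4 = 8908.0 kip·in.

M_n ≈ 8910 kip·in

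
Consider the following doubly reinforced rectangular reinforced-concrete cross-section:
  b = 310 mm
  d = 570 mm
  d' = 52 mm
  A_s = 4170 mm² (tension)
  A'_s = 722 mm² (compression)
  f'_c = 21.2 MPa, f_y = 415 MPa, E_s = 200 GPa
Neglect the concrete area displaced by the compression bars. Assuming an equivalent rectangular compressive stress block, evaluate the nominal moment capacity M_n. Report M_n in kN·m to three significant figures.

Assume both tension and compression steel yield.
Net tension couple steel: A_s − A'_s = 3448 mm².
a = (A_s − A'_s) f_y / (0.85 f'_c b) = 1430920/(0.85 × 21.2 × 310) = 256.15 mm.
c = a/β₁ = 256.15/0.85 = 301.35 mm; ε'_s = 0.003(c − d')/c = 0.0025 ≥ f_y/E_s = 0.0021, so compression steel does yield.
M_n = (A_s − A'_s) f_y (d − a/2) + A'_s f_y (d − d') = [1430920 × (570 − 128.075) + 299630 × (570 − 52)] × 10⁻⁶ = 632.36 + 155.21 = 787.57 kN·m.

M_n ≈ 788 kN·m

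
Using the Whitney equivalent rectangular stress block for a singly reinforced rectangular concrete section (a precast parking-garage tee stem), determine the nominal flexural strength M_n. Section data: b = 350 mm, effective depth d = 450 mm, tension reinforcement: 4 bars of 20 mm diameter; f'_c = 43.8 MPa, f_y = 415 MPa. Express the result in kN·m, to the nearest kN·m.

A_s = 4 × 314 = 1256 mm².
T = A_s f_y = 1256 × 415 = 521240 N = 521.24 kN.
From C = T: a = T/(0.85 f'_c b) = 521240/(0.85 × 43.8 × 350) = 40.00 mm.
M_n = T(d − a/2) = 521.24 kN × (450 − 20) mm = 224.13 kN·m.

M_n ≈ 224 kN·m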